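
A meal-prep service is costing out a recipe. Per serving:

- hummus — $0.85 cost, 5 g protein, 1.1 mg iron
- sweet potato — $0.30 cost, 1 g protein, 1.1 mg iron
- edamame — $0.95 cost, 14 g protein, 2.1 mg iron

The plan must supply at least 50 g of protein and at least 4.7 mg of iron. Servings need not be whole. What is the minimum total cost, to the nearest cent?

$3.39

This is a tiny linear program; its minimum lies at a vertex of the feasible set. List the vertices and price them.
hummus only: max(50/5, 4.7/1.1) = 10 servings → $8.50.
sweet potato only: max(50/1, 4.7/1.1) = 50 servings → $15.00.
edamame only: max(50/14, 4.7/2.1) = 3.571 servings → $3.39.
hummus + sweet potato: the both-tight solution has a negative serving — not a feasible corner.
hummus + edamame: intersection lies outside the first quadrant.
sweet potato + edamame with both targets exact would need a negative amount; discard.
The minimum over all feasible corners is $3.39.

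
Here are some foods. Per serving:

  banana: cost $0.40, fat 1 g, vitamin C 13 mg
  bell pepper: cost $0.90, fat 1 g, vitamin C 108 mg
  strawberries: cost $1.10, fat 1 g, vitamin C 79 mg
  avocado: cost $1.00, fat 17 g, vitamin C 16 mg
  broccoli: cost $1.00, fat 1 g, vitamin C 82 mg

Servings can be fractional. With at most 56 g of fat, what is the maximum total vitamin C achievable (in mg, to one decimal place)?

6048.0 mg

Vitamin C per g fat: bell pepper 108, broccoli 82, strawberries 79, banana 13, avocado 0.9412.
With no serving limits, spend the whole fat allowance on bell pepper: 56 g / 1 g × 108 mg = 6048.0 mg.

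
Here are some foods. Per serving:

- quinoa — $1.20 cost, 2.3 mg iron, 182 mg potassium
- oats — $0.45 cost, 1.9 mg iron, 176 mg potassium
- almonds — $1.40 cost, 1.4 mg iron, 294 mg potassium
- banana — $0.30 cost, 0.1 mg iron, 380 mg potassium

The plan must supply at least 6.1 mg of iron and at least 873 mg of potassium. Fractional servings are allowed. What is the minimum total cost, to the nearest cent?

$1.67

Minimising a linear cost over {iron ≥ 6.1, potassium ≥ 873, servings ≥ 0} — the optimum is at a vertex, using one or two foods.
quinoa only: max(6.1/2.3, 873/182) = 4.797 servings → $5.76.
oats only: max(6.1/1.9, 873/176) = 4.96 servings → $2.23.
almonds only: max(6.1/1.4, 873/294) = 4.357 servings → $6.10.
banana only: max(6.1/0.1, 873/380) = 61 servings → $18.30.
quinoa + oats: intersection lies outside the first quadrant.
quinoa + almonds with both tight: 1.355 servings and 2.13 servings → $4.61.
quinoa + banana with both tight: 2.607 servings and 1.049 servings → $3.44.
oats + almonds with both tight: 1.83 servings and 1.874 servings → $3.45.
oats + banana with both tight: 3.167 servings and 0.8306 servings → $1.67.
almonds + banana with both targets exact would need a negative amount; discard.
The minimum over all feasible corners is $1.67.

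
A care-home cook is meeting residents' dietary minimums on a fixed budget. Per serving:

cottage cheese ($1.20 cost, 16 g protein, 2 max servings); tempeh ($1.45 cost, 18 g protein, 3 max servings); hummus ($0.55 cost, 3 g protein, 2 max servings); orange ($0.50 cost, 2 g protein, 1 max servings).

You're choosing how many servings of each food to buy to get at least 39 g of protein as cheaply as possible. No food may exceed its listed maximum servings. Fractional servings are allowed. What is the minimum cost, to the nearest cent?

Cost per g of protein: cottage cheese $0.0750, tempeh $0.0806, hummus $0.1833, orange $0.2500.
Take 2 servings of cottage cheese: +32.0 g protein for $2.40 (total $2.40, still need 7.0 g).
Take 0.3889 servings of tempeh: +7.0 g protein for $0.56 (total $2.96, still need 0.0 g).
Greedy by cheapest-per-g is optimal for a single linear constraint, so the minimum cost is $2.96.

$2.96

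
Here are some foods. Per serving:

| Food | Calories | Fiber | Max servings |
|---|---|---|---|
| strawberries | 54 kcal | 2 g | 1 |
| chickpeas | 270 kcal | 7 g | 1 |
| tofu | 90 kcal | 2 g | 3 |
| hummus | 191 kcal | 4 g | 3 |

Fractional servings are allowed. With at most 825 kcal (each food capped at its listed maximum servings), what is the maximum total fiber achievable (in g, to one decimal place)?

19.8 g

Fiber per kcal: strawberries 0.03704, chickpeas 0.02593, tofu 0.02222, hummus 0.02094.
Take 1 serving of strawberries: uses 54 kcal, +2.0 g fiber (running total 2.0 g).
Take 1 serving of chickpeas: uses 270 kcal, +7.0 g fiber (running total 9.0 g).
Take 3 servings of tofu: uses 270 kcal, +6.0 g fiber (running total 15.0 g).
Take 1.209 servings of hummus: uses 231 kcal, +4.8 g fiber (running total 19.8 g).
Greedy by best ratio exhausts the calories allowance optimally: 19.8 g.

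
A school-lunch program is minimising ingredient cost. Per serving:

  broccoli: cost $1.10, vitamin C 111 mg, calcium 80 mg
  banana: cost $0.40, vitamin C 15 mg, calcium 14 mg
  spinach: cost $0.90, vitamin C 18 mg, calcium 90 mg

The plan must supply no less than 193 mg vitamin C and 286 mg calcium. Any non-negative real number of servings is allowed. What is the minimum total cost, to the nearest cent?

$3.29

A basic optimal solution has at most two foods positive. Try each food alone and each pair with both targets met exactly.
broccoli only: max(193/111, 286/80) = 3.575 servings → $3.93.
banana only: max(193/15, 286/14) = 20.43 servings → $8.17.
spinach only: max(193/18, 286/90) = 10.72 servings → $9.65.
broccoli + banana: intersection lies outside the first quadrant.
broccoli + spinach with both tight: 1.429 servings and 1.907 servings → $3.29.
banana + spinach with both tight: 11.13 servings and 1.446 servings → $5.75.
The minimum over all feasible corners is $3.29.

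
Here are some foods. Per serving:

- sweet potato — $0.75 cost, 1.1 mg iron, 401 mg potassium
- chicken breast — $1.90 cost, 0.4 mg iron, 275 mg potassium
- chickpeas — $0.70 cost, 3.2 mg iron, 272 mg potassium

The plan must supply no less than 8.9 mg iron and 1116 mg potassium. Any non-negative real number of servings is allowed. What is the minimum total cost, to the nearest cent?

$2.54

The cheapest plan sits at a corner of the feasible region — with two constraints it uses at most two foods.
sweet potato only: max(8.9/1.1, 1116/401) = 8.091 servings → $6.07.
chicken breast only: max(8.9/0.4, 1116/275) = 22.25 servings → $42.27.
chickpeas only: max(8.9/3.2, 1116/272) = 4.103 servings → $2.87.
sweet potato + chicken breast: intersection lies outside the first quadrant.
sweet potato + chickpeas with both tight: 1.169 servings and 2.379 servings → $2.54.
chicken breast + chickpeas with both tight: 1.492 servings and 2.595 servings → $4.65.
The minimum over all feasible corners is $2.54.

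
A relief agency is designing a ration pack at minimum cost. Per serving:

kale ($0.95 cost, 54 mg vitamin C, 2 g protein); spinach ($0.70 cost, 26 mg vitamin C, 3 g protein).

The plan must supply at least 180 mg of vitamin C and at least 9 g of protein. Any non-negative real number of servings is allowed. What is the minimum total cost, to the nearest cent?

$3.44

With two linear requirements the optimum uses one or two foods; enumerate the corners.
kale only: max(180/54, 9/2) = 4.5 servings → $4.28.
spinach only: max(180/26, 9/3) = 6.923 servings → $4.85.
kale + spinach with both tight: 2.782 servings and 1.145 servings → $3.44.
Cheapest feasible corner: $3.44.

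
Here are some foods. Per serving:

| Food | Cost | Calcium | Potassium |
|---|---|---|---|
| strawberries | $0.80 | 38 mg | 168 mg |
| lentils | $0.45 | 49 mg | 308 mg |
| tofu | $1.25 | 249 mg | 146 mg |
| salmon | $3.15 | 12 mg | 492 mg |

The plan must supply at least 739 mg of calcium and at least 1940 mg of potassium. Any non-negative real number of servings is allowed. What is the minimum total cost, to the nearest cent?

$4.81

strawberries only: max(739/38, 1940/168) = 19.45 servings → $15.56.
lentils only: max(739/49, 1940/308) = 15.08 servings → $6.79.
tofu only: max(739/249, 1940/146) = 13.29 servings → $16.61.
salmon only: max(739/12, 1940/492) = 61.58 servings → $193.99.
strawberries + lentils: intersection lies outside the first quadrant.
strawberries + tofu with both tight: 10.34 servings and 1.39 servings → $10.01.
strawberries + salmon with both targets exact would need a negative amount; discard.
lentils + tofu with both tight: 5.395 servings and 1.906 servings → $4.81.
lentils + salmon with both targets exact would need a negative amount; discard.
tofu + salmon with both tight: 2.818 servings and 3.107 servings → $13.31.
Cheapest feasible corner: $4.81.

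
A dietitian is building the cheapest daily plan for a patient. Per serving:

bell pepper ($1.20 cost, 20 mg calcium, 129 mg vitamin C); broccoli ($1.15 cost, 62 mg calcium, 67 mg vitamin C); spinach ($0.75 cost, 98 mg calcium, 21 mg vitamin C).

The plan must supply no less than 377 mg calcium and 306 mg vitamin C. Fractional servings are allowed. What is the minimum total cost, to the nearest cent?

$4.78

Minimising a linear cost over {calcium ≥ 377, vitamin C ≥ 306, servings ≥ 0} — the optimum is at a vertex, using one or two foods.
bell pepper only: max(377/20, 306/129) = 18.85 servings → $22.62.
broccoli only: max(377/62, 306/67) = 6.081 servings → $6.99.
spinach only: max(377/98, 306/21) = 14.57 servings → $10.93.
bell pepper + broccoli: intersection lies outside the first quadrant.
bell pepper + spinach with both tight: 1.806 servings and 3.478 servings → $4.78.
broccoli + spinach with both tight: 4.193 servings and 1.194 servings → $5.72.
So the least-cost plan costs $4.78.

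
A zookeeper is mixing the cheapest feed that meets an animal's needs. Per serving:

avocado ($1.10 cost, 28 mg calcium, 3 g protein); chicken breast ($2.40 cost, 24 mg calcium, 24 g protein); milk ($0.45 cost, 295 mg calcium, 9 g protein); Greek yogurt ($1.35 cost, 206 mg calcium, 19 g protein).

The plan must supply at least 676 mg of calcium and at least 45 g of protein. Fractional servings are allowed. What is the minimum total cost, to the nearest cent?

For a min-cost LP with two ≥-constraints, a basic feasible solution has at most two positive variables.
avocado only: max(676/28, 45/3) = 24.14 servings → $26.56.
chicken breast only: max(676/24, 45/24) = 28.17 servings → $67.60.
milk only: max(676/295, 45/9) = 5 servings → $2.25.
Greek yogurt only: max(676/206, 45/19) = 3.282 servings → $4.43.
avocado + chicken breast: the both-tight solution has a negative serving — not a feasible corner.
avocado + milk with both tight: 11.36 servings and 1.213 servings → $13.04.
avocado + Greek yogurt: the both-tight solution has a negative serving — not a feasible corner.
chicken breast + milk with both tight: 1.048 servings and 2.206 servings → $3.51.
chicken breast + Greek yogurt: intersection lies outside the first quadrant.
milk + Greek yogurt with both tight: 0.9528 servings and 1.917 servings → $3.02.
Cheapest feasible corner: $2.25.

$2.25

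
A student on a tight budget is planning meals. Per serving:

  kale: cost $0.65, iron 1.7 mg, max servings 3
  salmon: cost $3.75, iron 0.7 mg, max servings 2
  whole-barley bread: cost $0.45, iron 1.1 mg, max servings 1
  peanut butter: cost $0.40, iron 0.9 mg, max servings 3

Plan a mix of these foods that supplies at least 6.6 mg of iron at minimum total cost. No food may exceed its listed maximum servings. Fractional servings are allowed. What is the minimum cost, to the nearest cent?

$2.58

Cost per mg of iron: kale $0.3824, whole-barley bread $0.4091, peanut butter $0.4444, salmon $5.3571.
Take 3 servings of kale: +5.1 mg iron for $1.95 (total $1.95, still need 1.5 mg).
Take 1 serving of whole-barley bread: +1.1 mg iron for $0.45 (total $2.40, still need 0.4 mg).
Take 0.4444 servings of peanut butter: +0.4 mg iron for $0.18 (total $2.58, still need 0.0 mg).
Filling from the cheapest source first is optimal under one linear minimum: $2.58.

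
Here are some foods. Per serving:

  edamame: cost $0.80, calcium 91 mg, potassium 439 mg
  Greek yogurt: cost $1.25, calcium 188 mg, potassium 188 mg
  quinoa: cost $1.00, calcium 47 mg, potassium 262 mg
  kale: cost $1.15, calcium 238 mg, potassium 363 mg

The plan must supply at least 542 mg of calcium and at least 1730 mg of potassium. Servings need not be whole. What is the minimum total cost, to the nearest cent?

The cheapest plan sits at a corner of the feasible region — with two constraints it uses at most two foods.
edamame only: max(542/91, 1730/439) = 5.956 servings → $4.76.
Greek yogurt only: max(542/188, 1730/188) = 9.202 servings → $11.50.
quinoa only: max(542/47, 1730/262) = 11.53 servings → $11.53.
kale only: max(542/238, 1730/363) = 4.766 servings → $5.48.
edamame + Greek yogurt with both tight: 3.414 servings and 1.231 servings → $4.27.
edamame + quinoa with both targets exact would need a negative amount; discard.
edamame + kale with both tight: 3.009 servings and 1.127 servings → $3.70.
Greek yogurt + quinoa with both tight: 1.502 servings and 5.526 servings → $7.40.
Greek yogurt + kale with both targets exact would need a negative amount; discard.
quinoa + kale with both tight: 4.747 servings and 1.34 servings → $6.29.
So the least-cost plan costs $3.70.

$3.70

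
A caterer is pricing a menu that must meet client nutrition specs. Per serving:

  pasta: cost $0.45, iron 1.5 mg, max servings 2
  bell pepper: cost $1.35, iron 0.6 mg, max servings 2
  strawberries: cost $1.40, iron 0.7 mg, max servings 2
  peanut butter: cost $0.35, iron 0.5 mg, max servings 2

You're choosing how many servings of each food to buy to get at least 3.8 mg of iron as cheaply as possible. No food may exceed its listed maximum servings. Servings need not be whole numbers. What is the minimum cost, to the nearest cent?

$1.46

Cost per mg of iron: pasta $0.3000, peanut butter $0.7000, strawberries $2.0000, bell pepper $2.2500.
Take 2 servings of pasta: +3.0 mg iron for $0.90 (total $0.90, still need 0.8 mg).
Take 1.6 servings of peanut butter: +0.8 mg iron for $0.56 (total $1.46, still need 0.0 mg).
Greedy by cheapest-per-mg is optimal for a single linear constraint, so the minimum cost is $1.46.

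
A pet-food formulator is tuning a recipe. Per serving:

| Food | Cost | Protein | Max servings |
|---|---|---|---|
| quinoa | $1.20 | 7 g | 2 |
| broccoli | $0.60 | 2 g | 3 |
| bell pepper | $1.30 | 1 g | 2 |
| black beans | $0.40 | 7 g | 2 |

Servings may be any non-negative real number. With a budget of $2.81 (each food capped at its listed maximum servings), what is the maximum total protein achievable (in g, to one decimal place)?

25.7 g

Protein per dollar: black beans 17.5, quinoa 5.833, broccoli 3.333, bell pepper 0.7692.
Take 2 servings of black beans: spends $0.80, +14.0 g protein (running total 14.0 g).
Take 1.675 servings of quinoa: spends $2.01, +11.7 g protein (running total 25.7 g).
Greedy by best ratio exhausts the cost allowance optimally: 25.7 g.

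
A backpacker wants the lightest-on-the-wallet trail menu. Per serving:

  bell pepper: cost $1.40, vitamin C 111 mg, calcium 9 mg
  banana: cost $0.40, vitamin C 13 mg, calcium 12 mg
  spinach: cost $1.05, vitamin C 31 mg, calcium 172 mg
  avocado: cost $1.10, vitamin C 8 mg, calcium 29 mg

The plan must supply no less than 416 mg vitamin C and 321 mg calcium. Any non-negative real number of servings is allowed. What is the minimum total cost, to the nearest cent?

bell pepper only: max(416/111, 321/9) = 35.67 servings → $49.93.
banana only: max(416/13, 321/12) = 32 servings → $12.80.
spinach only: max(416/31, 321/172) = 13.42 servings → $14.09.
avocado only: max(416/8, 321/29) = 52 servings → $57.20.
bell pepper + banana with both tight: 0.6741 servings and 26.24 servings → $11.44.
bell pepper + spinach with both tight: 3.274 servings and 1.695 servings → $6.36.
bell pepper + avocado with both tight: 3.017 servings and 10.13 servings → $15.37.
banana + spinach: the both-tight solution has a negative serving — not a feasible corner.
banana + avocado with both targets exact would need a negative amount; discard.
spinach + avocado: the both-tight solution has a negative serving — not a feasible corner.
The minimum over all feasible corners is $6.36.

$6.36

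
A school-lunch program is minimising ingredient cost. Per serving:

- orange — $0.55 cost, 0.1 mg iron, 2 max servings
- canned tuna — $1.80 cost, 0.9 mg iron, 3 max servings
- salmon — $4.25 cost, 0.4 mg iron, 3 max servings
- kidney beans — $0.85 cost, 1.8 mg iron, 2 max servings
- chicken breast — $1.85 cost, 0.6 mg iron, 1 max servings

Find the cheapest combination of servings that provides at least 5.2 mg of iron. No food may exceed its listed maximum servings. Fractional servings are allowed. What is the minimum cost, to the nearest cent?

$4.90

Cost per mg of iron: kidney beans $0.4722, canned tuna $2.0000, chicken breast $3.0833, orange $5.5000, salmon $10.6250.
Take 2 servings of kidney beans: +3.6 mg iron for $1.70 (total $1.70, still need 1.6 mg).
Take 1.778 servings of canned tuna: +1.6 mg iron for $3.20 (total $4.90, still need 0.0 mg).
Greedy by cheapest-per-mg is optimal for a single linear constraint, so the minimum cost is $4.90.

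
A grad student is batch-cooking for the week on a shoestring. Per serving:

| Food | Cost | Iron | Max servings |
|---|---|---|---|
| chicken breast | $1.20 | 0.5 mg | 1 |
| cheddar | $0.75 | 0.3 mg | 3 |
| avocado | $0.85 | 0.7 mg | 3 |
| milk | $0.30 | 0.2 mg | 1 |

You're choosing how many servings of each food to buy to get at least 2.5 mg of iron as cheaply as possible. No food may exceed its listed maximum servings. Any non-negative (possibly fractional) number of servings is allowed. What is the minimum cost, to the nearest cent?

Cost per mg of iron: avocado $1.2143, milk $1.5000, chicken breast $2.4000, cheddar $2.5000.
Take 3 servings of avocado: +2.1 mg iron for $2.55 (total $2.55, still need 0.4 mg).
Take 1 serving of milk: +0.2 mg iron for $0.30 (total $2.85, still need 0.2 mg).
Take 0.4 servings of chicken breast: +0.2 mg iron for $0.48 (total $3.33, still need 0.0 mg).
Greedy by cheapest-per-mg is optimal for a single linear constraint, so the minimum cost is $3.33.

$3.33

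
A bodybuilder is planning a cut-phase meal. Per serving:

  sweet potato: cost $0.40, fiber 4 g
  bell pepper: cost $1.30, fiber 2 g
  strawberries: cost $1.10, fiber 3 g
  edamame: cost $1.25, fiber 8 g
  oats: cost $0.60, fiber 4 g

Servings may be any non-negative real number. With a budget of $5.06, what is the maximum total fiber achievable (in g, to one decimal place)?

Fiber per dollar: sweet potato 10, oats 6.667, edamame 6.4, strawberries 2.727, bell pepper 1.538.
With no serving limits, spend the whole cost allowance on sweet potato: $5.06 / $0.40 × 4 g = 50.6 g.

50.6 g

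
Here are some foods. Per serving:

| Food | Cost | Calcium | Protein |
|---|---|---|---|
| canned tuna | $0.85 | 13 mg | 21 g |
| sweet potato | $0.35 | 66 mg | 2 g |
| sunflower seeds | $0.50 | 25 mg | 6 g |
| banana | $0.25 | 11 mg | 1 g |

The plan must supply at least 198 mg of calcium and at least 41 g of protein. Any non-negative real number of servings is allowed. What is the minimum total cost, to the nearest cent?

$2.38

For a min-cost LP with two ≥-constraints, a basic feasible solution has at most two positive variables.
canned tuna only: max(198/13, 41/21) = 15.23 servings → $12.95.
sweet potato only: max(198/66, 41/2) = 20.5 servings → $7.17.
sunflower seeds only: max(198/25, 41/6) = 7.92 servings → $3.96.
banana only: max(198/11, 41/1) = 41 servings → $10.25.
canned tuna + sweet potato with both tight: 1.699 servings and 2.665 servings → $2.38.
canned tuna + sunflower seeds with both targets exact would need a negative amount; discard.
canned tuna + banana with both tight: 1.161 servings and 16.63 servings → $5.14.
sweet potato + sunflower seeds with both tight: 0.4711 servings and 6.676 servings → $3.50.
sweet potato + banana with both targets exact would need a negative amount; discard.
sunflower seeds + banana with both tight: 6.171 servings and 3.976 servings → $4.08.
The minimum over all feasible corners is $2.38.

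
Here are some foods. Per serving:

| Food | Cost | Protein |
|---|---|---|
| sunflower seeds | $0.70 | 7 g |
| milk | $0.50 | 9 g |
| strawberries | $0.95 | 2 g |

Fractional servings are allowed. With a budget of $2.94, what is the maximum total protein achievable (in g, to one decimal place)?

52.9 g

Protein per dollar: milk 18, sunflower seeds 10, strawberries 2.105.
With no serving limits, spend the whole cost allowance on milk: $2.94 / $0.50 × 9 g = 52.9 g.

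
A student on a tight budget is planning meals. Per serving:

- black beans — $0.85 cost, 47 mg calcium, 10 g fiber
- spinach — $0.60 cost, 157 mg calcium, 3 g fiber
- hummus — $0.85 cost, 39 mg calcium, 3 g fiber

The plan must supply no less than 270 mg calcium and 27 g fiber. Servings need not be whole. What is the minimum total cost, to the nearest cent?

$2.64

A basic optimal solution has at most two foods positive. Try each food alone and each pair with both targets met exactly.
black beans only: max(270/47, 27/10) = 5.745 servings → $4.88.
spinach only: max(270/157, 27/3) = 9 servings → $5.40.
hummus only: max(270/39, 27/3) = 9 servings → $7.65.
black beans + spinach with both tight: 2.4 servings and 1.001 servings → $2.64.
black beans + hummus with both tight: 0.9759 servings and 5.747 servings → $5.71.
spinach + hummus: the both-tight solution has a negative serving — not a feasible corner.
So the least-cost plan costs $2.64.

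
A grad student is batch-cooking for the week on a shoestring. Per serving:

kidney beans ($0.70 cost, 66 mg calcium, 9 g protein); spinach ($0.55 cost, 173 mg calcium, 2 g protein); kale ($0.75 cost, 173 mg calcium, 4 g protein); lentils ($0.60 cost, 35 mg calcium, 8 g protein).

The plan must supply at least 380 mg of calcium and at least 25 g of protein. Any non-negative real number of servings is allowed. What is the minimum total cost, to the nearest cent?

With two linear requirements the optimum uses one or two foods; enumerate the corners.
kidney beans only: max(380/66, 25/9) = 5.758 servings → $4.03.
spinach only: max(380/173, 25/2) = 12.5 servings → $6.88.
kale only: max(380/173, 25/4) = 6.25 servings → $4.69.
lentils only: max(380/35, 25/8) = 10.86 servings → $6.51.
kidney beans + spinach with both tight: 2.502 servings and 1.242 servings → $2.43.
kidney beans + kale with both tight: 2.169 servings and 1.369 servings → $2.55.
kidney beans + lentils: the both-tight solution has a negative serving — not a feasible corner.
spinach + kale: the both-tight solution has a negative serving — not a feasible corner.
spinach + lentils with both tight: 1.648 servings and 2.713 servings → $2.53.
kale + lentils with both tight: 1.74 servings and 2.255 servings → $2.66.
Cheapest feasible corner: $2.43.

$2.43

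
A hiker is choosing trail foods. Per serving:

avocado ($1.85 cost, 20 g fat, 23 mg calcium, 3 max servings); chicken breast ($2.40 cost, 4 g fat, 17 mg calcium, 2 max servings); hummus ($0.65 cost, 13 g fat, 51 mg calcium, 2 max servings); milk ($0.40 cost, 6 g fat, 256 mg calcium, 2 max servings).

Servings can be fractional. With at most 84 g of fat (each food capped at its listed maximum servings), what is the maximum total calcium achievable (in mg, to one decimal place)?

691.7 mg

Calcium per g fat: milk 42.67, chicken breast 4.25, hummus 3.923, avocado 1.15.
Take 2 servings of milk: uses 12 g fat, +512.0 mg calcium (running total 512.0 mg).
Take 2 servings of chicken breast: uses 8 g fat, +34.0 mg calcium (running total 546.0 mg).
Take 2 servings of hummus: uses 26 g fat, +102.0 mg calcium (running total 648.0 mg).
Take 1.9 servings of avocado: uses 38 g fat, +43.7 mg calcium (running total 691.7 mg).
Filling greedily by calcium-per-g fat is optimal for one linear limit, giving 691.7 mg.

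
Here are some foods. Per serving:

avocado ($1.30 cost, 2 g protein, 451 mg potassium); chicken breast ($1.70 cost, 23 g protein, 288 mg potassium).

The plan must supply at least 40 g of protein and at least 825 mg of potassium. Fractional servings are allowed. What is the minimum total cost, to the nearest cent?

$3.83

avocado only: max(40/2, 825/451) = 20 servings → $26.00.
chicken breast only: max(40/23, 825/288) = 2.865 servings → $4.87.
avocado + chicken breast with both tight: 0.7609 servings and 1.673 servings → $3.83.
So the least-cost plan costs $3.83.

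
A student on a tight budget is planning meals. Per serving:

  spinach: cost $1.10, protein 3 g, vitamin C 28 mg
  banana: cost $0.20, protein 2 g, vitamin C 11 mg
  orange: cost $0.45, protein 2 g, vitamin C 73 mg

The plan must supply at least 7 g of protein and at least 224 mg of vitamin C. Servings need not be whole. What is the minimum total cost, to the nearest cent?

Check every corner: each single food scaled to meet both minima, and each pair solved so both constraints bind.
spinach only: max(7/3, 224/28) = 8 servings → $8.80.
banana only: max(7/2, 224/11) = 20.36 servings → $4.07.
orange only: max(7/2, 224/73) = 3.5 servings → $1.57.
spinach + banana: the both-tight solution has a negative serving — not a feasible corner.
spinach + orange with both tight: 0.3865 servings and 2.92 servings → $1.74.
banana + orange with both tight: 0.5081 servings and 2.992 servings → $1.45.
Cheapest feasible corner: $1.45.

$1.45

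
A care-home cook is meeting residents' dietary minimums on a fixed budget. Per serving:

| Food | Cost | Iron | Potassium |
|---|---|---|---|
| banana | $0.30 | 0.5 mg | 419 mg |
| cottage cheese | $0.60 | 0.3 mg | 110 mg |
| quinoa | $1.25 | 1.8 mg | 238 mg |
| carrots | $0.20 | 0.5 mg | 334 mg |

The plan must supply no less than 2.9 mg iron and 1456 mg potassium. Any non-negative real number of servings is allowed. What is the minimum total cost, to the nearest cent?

$1.16

An LP optimum is at a vertex; with two nutrient constraints at most two foods are used. Check each candidate.
banana only: max(2.9/0.5, 1456/419) = 5.8 servings → $1.74.
cottage cheese only: max(2.9/0.3, 1456/110) = 13.24 servings → $7.94.
quinoa only: max(2.9/1.8, 1456/238) = 6.118 servings → $7.65.
carrots only: max(2.9/0.5, 1456/334) = 5.8 servings → $1.16.
banana + cottage cheese with both tight: 1.666 servings and 6.89 servings → $4.63.
banana + quinoa with both tight: 3.039 servings and 0.7668 servings → $1.87.
banana + carrots: intersection lies outside the first quadrant.
cottage cheese + quinoa: intersection lies outside the first quadrant.
cottage cheese + carrots with both tight: 5.323 servings and 2.606 servings → $3.72.
quinoa + carrots with both tight: 0.499 servings and 4.004 servings → $1.42.
The minimum over all feasible corners is $1.16.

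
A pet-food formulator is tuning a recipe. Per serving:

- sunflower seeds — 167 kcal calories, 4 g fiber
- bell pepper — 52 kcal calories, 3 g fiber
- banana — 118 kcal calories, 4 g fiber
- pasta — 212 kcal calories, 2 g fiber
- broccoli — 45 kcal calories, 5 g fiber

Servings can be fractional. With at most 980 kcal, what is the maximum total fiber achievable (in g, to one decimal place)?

Fiber per kcal: broccoli 0.1111, bell pepper 0.05769, banana 0.0339, sunflower seeds 0.02395, pasta 0.009434.
With no serving limits, spend the whole calories allowance on broccoli: 980 kcal / 45 kcal × 5 g = 108.9 g.

108.9 g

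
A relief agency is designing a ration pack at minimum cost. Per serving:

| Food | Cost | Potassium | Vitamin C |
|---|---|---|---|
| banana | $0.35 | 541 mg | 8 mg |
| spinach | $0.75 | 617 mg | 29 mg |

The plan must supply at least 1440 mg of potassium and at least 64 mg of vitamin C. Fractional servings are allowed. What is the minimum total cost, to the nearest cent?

$1.69

The cheapest plan sits at a corner of the feasible region — with two constraints it uses at most two foods.
banana only: max(1440/541, 64/8) = 8 servings → $2.80.
spinach only: max(1440/617, 64/29) = 2.334 servings → $1.75.
banana + spinach with both tight: 0.2113 servings and 2.149 servings → $1.69.
So the least-cost plan costs $1.69.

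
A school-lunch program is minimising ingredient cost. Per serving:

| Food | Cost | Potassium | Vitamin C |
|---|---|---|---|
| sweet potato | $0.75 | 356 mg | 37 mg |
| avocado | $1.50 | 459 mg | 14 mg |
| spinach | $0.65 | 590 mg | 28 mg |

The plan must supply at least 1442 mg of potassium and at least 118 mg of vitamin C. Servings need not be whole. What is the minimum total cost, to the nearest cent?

$2.47

An LP optimum is at a vertex; with two nutrient constraints at most two foods are used. Check each candidate.
sweet potato only: max(1442/356, 118/37) = 4.051 servings → $3.04.
avocado only: max(1442/459, 118/14) = 8.429 servings → $12.64.
spinach only: max(1442/590, 118/28) = 4.214 servings → $2.74.
sweet potato + avocado with both tight: 2.831 servings and 0.9456 servings → $3.54.
sweet potato + spinach with both tight: 2.465 servings and 0.9565 servings → $2.47.
avocado + spinach with both targets exact would need a negative amount; discard.
So the least-cost plan costs $2.47.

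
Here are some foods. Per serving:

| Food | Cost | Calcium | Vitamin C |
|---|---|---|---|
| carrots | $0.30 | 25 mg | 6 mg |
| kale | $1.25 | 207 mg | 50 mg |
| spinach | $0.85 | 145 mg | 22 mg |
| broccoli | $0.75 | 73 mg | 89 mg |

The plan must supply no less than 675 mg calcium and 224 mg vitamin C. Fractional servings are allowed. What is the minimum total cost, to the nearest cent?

This is a tiny linear program; its minimum lies at a vertex of the feasible set. List the vertices and price them.
carrots only: max(675/25, 224/6) = 37.33 servings → $11.20.
kale only: max(675/207, 224/50) = 4.48 servings → $5.60.
spinach only: max(675/145, 224/22) = 10.18 servings → $8.65.
broccoli only: max(675/73, 224/89) = 9.247 servings → $6.93.
carrots + kale with both targets exact would need a negative amount; discard.
carrots + spinach: intersection lies outside the first quadrant.
carrots + broccoli with both tight: 24.47 servings and 0.8674 servings → $7.99.
kale + spinach with both targets exact would need a negative amount; discard.
kale + broccoli with both tight: 2.96 servings and 0.8541 servings → $4.34.
spinach + broccoli with both tight: 3.87 servings and 1.56 servings → $4.46.
So the least-cost plan costs $4.34.

$4.34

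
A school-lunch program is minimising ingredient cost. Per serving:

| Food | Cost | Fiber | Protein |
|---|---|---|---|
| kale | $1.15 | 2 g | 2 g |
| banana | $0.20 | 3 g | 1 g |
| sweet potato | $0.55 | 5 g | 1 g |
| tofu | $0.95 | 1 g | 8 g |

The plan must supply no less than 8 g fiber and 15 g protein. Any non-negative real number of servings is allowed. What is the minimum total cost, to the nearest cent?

$1.95

With two linear requirements the optimum uses one or two foods; enumerate the corners.
kale only: max(8/2, 15/2) = 7.5 servings → $8.62.
banana only: max(8/3, 15/1) = 15 servings → $3.00.
sweet potato only: max(8/5, 15/1) = 15 servings → $8.25.
tofu only: max(8/1, 15/8) = 8 servings → $7.60.
kale + banana with both targets exact would need a negative amount; discard.
kale + sweet potato with both targets exact would need a negative amount; discard.
kale + tofu with both tight: 3.5 servings and 1 serving → $4.97.
banana + sweet potato with both targets exact would need a negative amount; discard.
banana + tofu with both tight: 2.13 servings and 1.609 servings → $1.95.
sweet potato + tofu with both tight: 1.256 servings and 1.718 servings → $2.32.
The minimum over all feasible corners is $1.95.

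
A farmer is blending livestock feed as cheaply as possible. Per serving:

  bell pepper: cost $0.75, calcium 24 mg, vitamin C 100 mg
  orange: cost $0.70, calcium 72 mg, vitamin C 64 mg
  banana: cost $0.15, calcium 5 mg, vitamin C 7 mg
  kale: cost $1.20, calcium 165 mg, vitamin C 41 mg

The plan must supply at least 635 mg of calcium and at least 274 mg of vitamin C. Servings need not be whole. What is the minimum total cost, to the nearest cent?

$5.06

For a min-cost LP with two ≥-constraints, a basic feasible solution has at most two positive variables.
bell pepper only: max(635/24, 274/100) = 26.46 servings → $19.84.
orange only: max(635/72, 274/64) = 8.819 servings → $6.17.
banana only: max(635/5, 274/7) = 127 servings → $19.05.
kale only: max(635/165, 274/41) = 6.683 servings → $8.02.
bell pepper + orange: the both-tight solution has a negative serving — not a feasible corner.
bell pepper + banana: the both-tight solution has a negative serving — not a feasible corner.
bell pepper + kale with both tight: 1.236 servings and 3.669 servings → $5.33.
orange + banana: intersection lies outside the first quadrant.
orange + kale with both tight: 2.52 servings and 2.749 servings → $5.06.
banana + kale with both tight: 20.18 servings and 3.237 servings → $6.91.
Cheapest feasible corner: $5.06.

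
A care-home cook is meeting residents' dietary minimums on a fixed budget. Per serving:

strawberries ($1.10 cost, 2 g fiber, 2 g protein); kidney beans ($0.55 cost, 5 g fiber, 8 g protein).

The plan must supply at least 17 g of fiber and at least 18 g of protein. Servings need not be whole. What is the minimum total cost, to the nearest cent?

$1.87

Two binding constraints pin down two serving amounts, so the optimal mix uses at most two foods. The candidates are each food alone (scaled to the tighter of fiber/protein) and each pair with both constraints tight.
strawberries only: max(17/2, 18/2) = 9 servings → $9.90.
kidney beans only: max(17/5, 18/8) = 3.4 servings → $1.87.
strawberries + kidney beans with both tight: 7.667 servings and 0.3333 servings → $8.62.
Cheapest feasible corner: $1.87.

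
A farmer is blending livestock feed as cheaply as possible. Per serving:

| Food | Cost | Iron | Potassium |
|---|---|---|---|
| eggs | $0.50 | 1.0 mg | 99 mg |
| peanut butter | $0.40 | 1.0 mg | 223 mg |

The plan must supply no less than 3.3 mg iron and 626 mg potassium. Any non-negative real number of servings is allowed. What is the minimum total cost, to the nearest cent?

For a min-cost LP with two ≥-constraints, a basic feasible solution has at most two positive variables.
eggs only: max(3.3/1.0, 626/99) = 6.323 servings → $3.16.
peanut butter only: max(3.3/1.0, 626/223) = 3.3 servings → $1.32.
eggs + peanut butter with both tight: 0.8863 servings and 2.414 servings → $1.41.
The minimum over all feasible corners is $1.32.

$1.32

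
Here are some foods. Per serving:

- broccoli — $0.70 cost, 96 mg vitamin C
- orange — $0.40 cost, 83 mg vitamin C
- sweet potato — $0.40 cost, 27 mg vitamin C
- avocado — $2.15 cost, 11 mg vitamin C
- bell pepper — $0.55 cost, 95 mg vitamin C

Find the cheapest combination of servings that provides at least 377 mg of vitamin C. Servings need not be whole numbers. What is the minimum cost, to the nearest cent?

$1.82

Cost per mg of vitamin C: orange $0.0048, bell pepper $0.0058, broccoli $0.0073, sweet potato $0.0148, avocado $0.1955.
With no serving limits, use only orange: 377 mg / 83 mg = 4.542 servings × $0.40 = $1.82.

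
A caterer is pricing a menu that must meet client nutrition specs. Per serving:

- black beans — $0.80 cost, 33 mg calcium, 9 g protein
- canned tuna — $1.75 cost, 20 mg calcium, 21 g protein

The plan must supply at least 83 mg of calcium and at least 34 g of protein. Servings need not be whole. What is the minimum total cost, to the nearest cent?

With two linear requirements the optimum uses one or two foods; enumerate the corners.
black beans only: max(83/33, 34/9) = 3.778 servings → $3.02.
canned tuna only: max(83/20, 34/21) = 4.15 servings → $7.26.
black beans + canned tuna with both tight: 2.072 servings and 0.731 servings → $2.94.
The minimum over all feasible corners is $2.94.

$2.94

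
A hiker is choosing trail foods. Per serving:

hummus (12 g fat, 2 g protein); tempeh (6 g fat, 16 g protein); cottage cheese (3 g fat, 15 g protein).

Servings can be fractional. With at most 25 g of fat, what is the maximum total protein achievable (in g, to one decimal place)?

Protein per g fat: cottage cheese 5, tempeh 2.667, hummus 0.1667.
With no serving limits, spend the whole fat allowance on cottage cheese: 25 g / 3 g × 15 g = 125.0 g.

125.0 g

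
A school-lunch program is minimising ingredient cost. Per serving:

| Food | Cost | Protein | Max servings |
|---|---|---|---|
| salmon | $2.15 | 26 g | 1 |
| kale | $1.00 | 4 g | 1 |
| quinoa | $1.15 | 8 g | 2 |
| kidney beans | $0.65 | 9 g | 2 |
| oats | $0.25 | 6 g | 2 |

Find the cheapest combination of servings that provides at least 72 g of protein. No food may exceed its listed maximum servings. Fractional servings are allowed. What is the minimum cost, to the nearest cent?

$6.25

Cost per g of protein: oats $0.0417, kidney beans $0.0722, salmon $0.0827, quinoa $0.1437, kale $0.2500.
Take 2 servings of oats: +12.0 g protein for $0.50 (total $0.50, still need 60.0 g).
Take 2 servings of kidney beans: +18.0 g protein for $1.30 (total $1.80, still need 42.0 g).
Take 1 serving of salmon: +26.0 g protein for $2.15 (total $3.95, still need 16.0 g).
Take 2 servings of quinoa: +16.0 g protein for $2.30 (total $6.25, still need 0.0 g).
Filling from the cheapest source first is optimal under one linear minimum: $6.25.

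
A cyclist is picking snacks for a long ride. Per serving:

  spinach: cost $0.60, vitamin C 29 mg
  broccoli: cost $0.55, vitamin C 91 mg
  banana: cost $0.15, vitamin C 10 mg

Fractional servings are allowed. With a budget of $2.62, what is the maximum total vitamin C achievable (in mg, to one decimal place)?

Vitamin C per dollar: broccoli 165.5, banana 66.67, spinach 48.33.
With no serving limits, spend the whole cost allowance on broccoli: $2.62 / $0.55 × 91 mg = 433.5 mg.

433.5 mg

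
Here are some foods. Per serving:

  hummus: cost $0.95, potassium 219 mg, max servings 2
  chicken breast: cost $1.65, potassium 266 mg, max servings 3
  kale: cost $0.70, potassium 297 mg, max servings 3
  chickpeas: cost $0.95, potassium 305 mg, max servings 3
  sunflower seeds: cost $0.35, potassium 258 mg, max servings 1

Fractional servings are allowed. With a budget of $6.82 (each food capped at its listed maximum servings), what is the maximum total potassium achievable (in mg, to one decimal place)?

2414.4 mg

Potassium per dollar: sunflower seeds 737.1, kale 424.3, chickpeas 321.1, hummus 230.5, chicken breast 161.2.
Take 1 serving of sunflower seeds: spends $0.35, +258.0 mg potassium (running total 258.0 mg).
Take 3 servings of kale: spends $2.10, +891.0 mg potassium (running total 1149.0 mg).
Take 3 servings of chickpeas: spends $2.85, +915.0 mg potassium (running total 2064.0 mg).
Take 1.6 servings of hummus: spends $1.52, +350.4 mg potassium (running total 2414.4 mg).
Filling greedily by potassium-per-dollar is optimal for one linear limit, giving 2414.4 mg.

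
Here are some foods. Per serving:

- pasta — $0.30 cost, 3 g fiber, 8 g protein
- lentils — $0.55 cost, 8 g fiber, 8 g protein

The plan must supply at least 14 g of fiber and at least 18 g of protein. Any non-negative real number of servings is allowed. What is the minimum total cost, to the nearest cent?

An LP optimum is at a vertex; with two nutrient constraints at most two foods are used. Check each candidate.
pasta only: max(14/3, 18/8) = 4.667 servings → $1.40.
lentils only: max(14/8, 18/8) = 2.25 servings → $1.24.
pasta + lentils with both tight: 0.8 servings and 1.45 servings → $1.04.
So the least-cost plan costs $1.04.

$1.04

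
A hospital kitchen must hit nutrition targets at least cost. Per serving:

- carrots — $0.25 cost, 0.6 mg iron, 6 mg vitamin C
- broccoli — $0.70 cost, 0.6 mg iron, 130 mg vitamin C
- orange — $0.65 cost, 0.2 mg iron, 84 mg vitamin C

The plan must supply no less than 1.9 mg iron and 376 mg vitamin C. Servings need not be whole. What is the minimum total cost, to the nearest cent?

Minimising a linear cost over {iron ≥ 1.9, vitamin C ≥ 376, servings ≥ 0} — the optimum is at a vertex, using one or two foods.
carrots only: max(1.9/0.6, 376/6) = 62.67 servings → $15.67.
broccoli only: max(1.9/0.6, 376/130) = 3.167 servings → $2.22.
orange only: max(1.9/0.2, 376/84) = 9.5 servings → $6.17.
carrots + broccoli with both tight: 0.2876 servings and 2.879 servings → $2.09.
carrots + orange with both tight: 1.715 servings and 4.354 servings → $3.26.
broccoli + orange: intersection lies outside the first quadrant.
Cheapest feasible corner: $2.09.

$2.09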